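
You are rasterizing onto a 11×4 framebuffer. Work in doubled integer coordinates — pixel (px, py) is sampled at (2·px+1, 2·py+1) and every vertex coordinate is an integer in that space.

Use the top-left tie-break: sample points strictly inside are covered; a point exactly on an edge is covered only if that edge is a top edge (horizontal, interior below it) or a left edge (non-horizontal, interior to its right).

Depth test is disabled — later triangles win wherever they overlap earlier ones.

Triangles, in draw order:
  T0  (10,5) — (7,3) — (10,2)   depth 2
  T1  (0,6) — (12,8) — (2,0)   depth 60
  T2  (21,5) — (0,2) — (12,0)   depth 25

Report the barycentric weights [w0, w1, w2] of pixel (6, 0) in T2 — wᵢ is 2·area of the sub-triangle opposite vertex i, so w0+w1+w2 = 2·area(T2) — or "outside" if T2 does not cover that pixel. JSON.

T0:
  2·area = 9
  edge (10, 5)→(7, 3): d=(-3,-2) top-left  bias=+0
  edge (7, 3)→(10, 2): d=(3,-1) top-left  bias=+0
  edge (10, 2)→(10, 5): d=(0,3) right/bottom  bias=-1
    (6,0)@(13, 1): e=[18,0,-9] → .  [on edge]
    (3,1)@(7, 3): e=[0,0,9] → X  [on edge]
    (4,1)@(9, 3): e=[4,2,3] → X
    (5,1)@(11, 3): e=[8,4,-3] → .
    (0,2)@(1, 5): e=[-18,0,27] → .  [on edge]
    (3,2)@(7, 5): e=[-6,6,9] → .
    (4,2)@(9, 5): e=[-2,8,3] → .
    (6,3)@(13, 7): e=[0,18,-9] → .  [on edge]
  covered (2 px):
    . . . . . . . . . . .
    . . . X X . . . . . .
    . . . . . . . . . . .
    . . . . . . . . . . .
T1:
  2·area = 76  (B↔C swapped to make it positive)
  edge (0, 6)→(2, 0): d=(2,-6) top-left  bias=+0
  edge (2, 0)→(12, 8): d=(10,8) right/bottom  bias=-1
  edge (12, 8)→(0, 6): d=(-12,-2) top-left  bias=+0
    (1,0)@(3, 1): e=[8,2,66] → X
    (2,0)@(5, 1): e=[20,-14,70] → .
    (0,1)@(1, 3): e=[0,38,38] → X  [on edge]
    (2,1)@(5, 3): e=[24,6,46] → X
    (3,1)@(7, 3): e=[36,-10,50] → .
    (0,2)@(1, 5): e=[4,58,14] → X
    (3,2)@(7, 5): e=[40,10,26] → X
    (4,2)@(9, 5): e=[52,-6,30] → .
    (0,3)@(1, 7): e=[8,78,-10] → .
    (1,3)@(3, 7): e=[20,62,-6] → .
    (2,3)@(5, 7): e=[32,46,-2] → .
    (3,3)@(7, 7): e=[44,30,2] → X
  covered (10 px):
    . X . . . . . . . . .
    X X X . . . . . . . .
    X X X X . . . . . . .
    . . . X X . . . . . .
T2:
  2·area = 78
  edge (21, 5)→(0, 2): d=(-21,-3) top-left  bias=+0
  edge (0, 2)→(12, 0): d=(12,-2) top-left  bias=+0
  edge (12, 0)→(21, 5): d=(9,5) right/bottom  bias=-1
    (3,0)@(7, 1): e=[42,2,34] → X
    (4,0)@(9, 1): e=[48,6,24] → X
    (5,0)@(11, 1): e=[54,10,14] → X
    (6,0)@(13, 1): e=[60,14,4] → X
    (7,0)@(15, 1): e=[66,18,-6] → .
    (3,1)@(7, 3): e=[0,26,52] → X  [on edge]
    (7,1)@(15, 3): e=[24,42,12] → X
    (8,1)@(17, 3): e=[30,46,2] → X
    (9,1)@(19, 3): e=[36,50,-8] → .
    (3,2)@(7, 5): e=[-42,50,70] → .
    (4,2)@(9, 5): e=[-36,54,60] → .
    (5,2)@(11, 5): e=[-30,58,50] → .
    (10,2)@(21, 5): e=[0,78,0] → .  [on edge]
  covered (10 px):
    . . . X X X X . . . .
    . . . X X X X X X . .
    . . . . . . . . . . .
    . . . . . . . . . . .

Final: [14,4,60]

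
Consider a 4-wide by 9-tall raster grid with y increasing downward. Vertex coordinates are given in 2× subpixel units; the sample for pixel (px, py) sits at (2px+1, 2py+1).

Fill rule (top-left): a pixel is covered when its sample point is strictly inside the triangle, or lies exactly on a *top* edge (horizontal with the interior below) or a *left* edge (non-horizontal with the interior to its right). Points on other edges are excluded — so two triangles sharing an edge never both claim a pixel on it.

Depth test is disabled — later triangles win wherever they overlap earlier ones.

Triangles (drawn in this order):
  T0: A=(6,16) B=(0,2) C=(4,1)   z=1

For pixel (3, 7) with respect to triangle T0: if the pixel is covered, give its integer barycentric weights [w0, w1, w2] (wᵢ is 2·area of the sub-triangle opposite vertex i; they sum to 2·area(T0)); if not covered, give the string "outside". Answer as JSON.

T0:
  2·area = 62
  edge (6, 16)→(0, 2): d=(-6,-14) top-left  bias=+0
  edge (0, 2)→(4, 1): d=(4,-1) top-left  bias=+0
  edge (4, 1)→(6, 16): d=(2,15) right/bottom  bias=-1
    (0,1)@(1, 3): e=[8,5,49] → #
    (1,1)@(3, 3): e=[36,7,19] → #
    (2,1)@(5, 3): e=[64,9,-11] → ·
    (0,2)@(1, 5): e=[-4,13,53] → ·
    (1,2)@(3, 5): e=[24,15,23] → #
    (2,2)@(5, 5): e=[52,17,-7] → ·
    (1,3)@(3, 7): e=[12,23,27] → #
    (2,3)@(5, 7): e=[40,25,-3] → ·
    (1,4)@(3, 9): e=[0,31,31] → #  [on edge]
    (2,4)@(5, 9): e=[28,33,1] → #
    (3,4)@(7, 9): e=[56,35,-29] → ·
    (1,5)@(3, 11): e=[-12,39,35] → ·
  covered (8 px):
    · · · ·
    # # · ·
    · # · ·
    · # · ·
    · # # ·
    · · # ·
    · · # ·
    · · · ·
    · · · ·

Result: "outside"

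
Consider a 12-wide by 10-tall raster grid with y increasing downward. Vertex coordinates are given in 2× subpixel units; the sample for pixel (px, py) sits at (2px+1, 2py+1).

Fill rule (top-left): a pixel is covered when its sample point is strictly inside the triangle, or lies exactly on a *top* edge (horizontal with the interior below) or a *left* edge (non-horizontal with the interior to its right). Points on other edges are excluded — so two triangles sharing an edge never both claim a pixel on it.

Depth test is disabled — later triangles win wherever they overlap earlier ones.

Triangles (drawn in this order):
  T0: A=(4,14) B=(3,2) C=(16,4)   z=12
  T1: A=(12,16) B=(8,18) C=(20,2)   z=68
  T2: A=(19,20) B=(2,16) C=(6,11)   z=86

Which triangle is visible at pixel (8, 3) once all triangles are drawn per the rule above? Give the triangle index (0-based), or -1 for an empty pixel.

T0:
  2·area = 154
  edge (4, 14)→(3, 2): d=(-1,-12) top-left  bias=+0
  edge (3, 2)→(16, 4): d=(13,2) right/bottom  bias=-1
  edge (16, 4)→(4, 14): d=(-12,10) right/bottom  bias=-1
    (2,1)@(5, 3): e=[23,9,122] → X
    (3,1)@(7, 3): e=[47,5,102] → X
    (4,1)@(9, 3): e=[71,1,82] → X
    (5,1)@(11, 3): e=[95,-3,62] → .
    (2,2)@(5, 5): e=[21,35,98] → X
    (5,2)@(11, 5): e=[93,23,38] → X
    (6,2)@(13, 5): e=[117,19,18] → X
    (7,2)@(15, 5): e=[141,15,-2] → .
    (2,3)@(5, 7): e=[19,61,74] → X
    (6,3)@(13, 7): e=[115,45,-6] → .
    (2,4)@(5, 9): e=[17,87,50] → X
    (5,4)@(11, 9): e=[89,75,-10] → .
  covered (18 px):
    . . . . . . . . . . . .
    . . X X X . . . . . . .
    . . X X X X X . . . . .
    . . X X X X . . . . . .
    . . X X X . . . . . . .
    . . X X . . . . . . . .
    . . X . . . . . . . . .
    . . . . . . . . . . . .
    . . . . . . . . . . . .
    . . . . . . . . . . . .
T1:
  2·area = 40
  edge (12, 16)→(8, 18): d=(-4,2) right/bottom  bias=-1
  edge (8, 18)→(20, 2): d=(12,-16) top-left  bias=+0
  edge (20, 2)→(12, 16): d=(-8,14) right/bottom  bias=-1
    (8,3)@(17, 7): e=[26,12,2] → X
    (9,3)@(19, 7): e=[22,44,-26] → .
    (7,4)@(15, 9): e=[22,4,14] → X
    (8,4)@(17, 9): e=[18,36,-14] → .
    (7,5)@(15, 11): e=[14,28,-2] → .
    (6,6)@(13, 13): e=[10,20,10] → X
    (7,6)@(15, 13): e=[6,52,-18] → .
    (5,7)@(11, 15): e=[6,12,22] → X
    (6,7)@(13, 15): e=[2,44,-6] → .
    (4,8)@(9, 17): e=[2,4,34] → X
    (5,8)@(11, 17): e=[-2,36,6] → .
    (4,9)@(9, 19): e=[-6,28,18] → .
  covered (5 px):
    . . . . . . . . . . . .
    . . . . . . . . . . . .
    . . . . . . . . . . . .
    . . . . . . . . X . . .
    . . . . . . . X . . . .
    . . . . . . . . . . . .
    . . . . . . X . . . . .
    . . . . . X . . . . . .
    . . . . X . . . . . . .
    . . . . . . . . . . . .
T2:
  2·area = 101
  edge (19, 20)→(2, 16): d=(-17,-4) top-left  bias=+0
  edge (2, 16)→(6, 11): d=(4,-5) top-left  bias=+0
  edge (6, 11)→(19, 20): d=(13,9) right/bottom  bias=-1
    (2,6)@(5, 13): e=[63,3,35] → X
    (3,6)@(7, 13): e=[71,13,17] → X
    (4,6)@(9, 13): e=[79,23,-1] → .
    (1,7)@(3, 15): e=[21,1,79] → X
    (4,7)@(9, 15): e=[45,31,25] → X
    (5,7)@(11, 15): e=[53,41,7] → X
    (6,7)@(13, 15): e=[61,51,-11] → .
    (1,8)@(3, 17): e=[-13,9,105] → .
    (2,8)@(5, 17): e=[-5,19,87] → .
    (3,8)@(7, 17): e=[3,29,69] → X
    (6,8)@(13, 17): e=[27,59,15] → X
    (7,8)@(15, 17): e=[35,69,-3] → .
  covered (13 px):
    . . . . . . . . . . . .
    . . . . . . . . . . . .
    . . . . . . . . . . . .
    . . . . . . . . . . . .
    . . . . . . . . . . . .
    . . . . . . . . . . . .
    . . X X . . . . . . . .
    . X X X X X . . . . . .
    . . . X X X X . . . . .
    . . . . . . . X X . . .

Z-buffer (winner per pixel, '.' = empty):
  . . . . . . . . . . . .
  . . 0 0 0 . . . . . . .
  . . 0 0 0 0 0 . . . . .
  . . 0 0 0 0 . . 1 . . .
  . . 0 0 0 . . 1 . . . .
  . . 0 0 . . . . . . . .
  . . 2 2 . . 1 . . . . .
  . 2 2 2 2 2 . . . . . .
  . . . 2 2 2 2 . . . . .
  . . . . . . . 2 2 . . .

Result: 1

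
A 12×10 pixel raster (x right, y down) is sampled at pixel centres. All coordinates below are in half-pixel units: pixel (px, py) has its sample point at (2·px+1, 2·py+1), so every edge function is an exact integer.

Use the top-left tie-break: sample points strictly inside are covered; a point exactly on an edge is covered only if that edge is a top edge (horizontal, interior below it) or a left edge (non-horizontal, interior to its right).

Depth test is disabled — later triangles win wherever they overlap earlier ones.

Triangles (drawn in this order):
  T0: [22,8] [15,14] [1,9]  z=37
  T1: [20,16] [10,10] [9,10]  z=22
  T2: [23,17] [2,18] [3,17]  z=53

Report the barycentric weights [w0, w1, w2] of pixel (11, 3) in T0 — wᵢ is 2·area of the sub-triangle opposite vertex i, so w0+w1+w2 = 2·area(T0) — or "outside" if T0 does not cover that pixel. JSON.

T0:
  2·area = 119
  edge (22, 8)→(15, 14): d=(-7,6) right/bottom  bias=-1
  edge (15, 14)→(1, 9): d=(-14,-5) top-left  bias=+0
  edge (1, 9)→(22, 8): d=(21,-1) top-left  bias=+0
    (0,4)@(1, 9): e=[119,0,0] → █  [on edge]
    (1,4)@(3, 9): e=[107,10,2] → █
    (2,4)@(5, 9): e=[95,20,4] → █
    (3,4)@(7, 9): e=[83,30,6] → █
    (4,4)@(9, 9): e=[71,40,8] → █
    (5,4)@(11, 9): e=[59,50,10] → █
    (6,4)@(13, 9): e=[47,60,12] → █
    (7,4)@(15, 9): e=[35,70,14] → █
    (8,4)@(17, 9): e=[23,80,16] → █
    (9,4)@(19, 9): e=[11,90,18] → █
    (10,4)@(21, 9): e=[-1,100,20] → ·
    (0,5)@(1, 11): e=[105,-28,42] → ·
  covered (18 px):
    · · · · · · · · · · · ·
    · · · · · · · · · · · ·
    · · · · · · · · · · · ·
    · · · · · · · · · · · ·
    █ █ █ █ █ █ █ █ █ █ · ·
    · · · █ █ █ █ █ █ · · ·
    · · · · · · █ █ · · · ·
    · · · · · · · · · · · ·
    · · · · · · · · · · · ·
    · · · · · · · · · · · ·
T1:
  2·area = 6  (B↔C swapped to make it positive)
  edge (20, 16)→(9, 10): d=(-11,-6) top-left  bias=+0
  edge (9, 10)→(10, 10): d=(1,0) top-left  bias=+0
  edge (10, 10)→(20, 16): d=(10,6) right/bottom  bias=-1
    (2,3)@(5, 7): e=[9,-3,0] → ·  [on edge]
    (5,5)@(11, 11): e=[1,1,4] → █
    (6,5)@(13, 11): e=[13,1,-8] → ·
    (5,6)@(11, 13): e=[-21,3,24] → ·
    (7,6)@(15, 13): e=[3,3,0] → ·  [on edge]
  covered (1 px):
    · · · · · · · · · · · ·
    · · · · · · · · · · · ·
    · · · · · · · · · · · ·
    · · · · · · · · · · · ·
    · · · · · · · · · · · ·
    · · · · · █ · · · · · ·
    · · · · · · · · · · · ·
    · · · · · · · · · · · ·
    · · · · · · · · · · · ·
    · · · · · · · · · · · ·
T2:
  2·area = 20
  edge (23, 17)→(2, 18): d=(-21,1) right/bottom  bias=-1
  edge (2, 18)→(3, 17): d=(1,-1) top-left  bias=+0
  edge (3, 17)→(23, 17): d=(20,0) top-left  bias=+0
    (9,0)@(19, 1): e=[340,0,-320] → ·  [on edge]
    (8,1)@(17, 3): e=[300,0,-280] → ·  [on edge]
    (7,2)@(15, 5): e=[260,0,-240] → ·  [on edge]
    (6,3)@(13, 7): e=[220,0,-200] → ·  [on edge]
    (5,4)@(11, 9): e=[180,0,-160] → ·  [on edge]
    (4,5)@(9, 11): e=[140,0,-120] → ·  [on edge]
    (3,6)@(7, 13): e=[100,0,-80] → ·  [on edge]
    (2,7)@(5, 15): e=[60,0,-40] → ·  [on edge]
    (0,8)@(1, 17): e=[22,-2,0] → ·  [on edge]
    (1,8)@(3, 17): e=[20,0,0] → █  [on edge]
    (2,8)@(5, 17): e=[18,2,0] → █  [on edge]
    (3,8)@(7, 17): e=[16,4,0] → █  [on edge]
    (4,8)@(9, 17): e=[14,6,0] → █  [on edge]
    (5,8)@(11, 17): e=[12,8,0] → █  [on edge]
    (6,8)@(13, 17): e=[10,10,0] → █  [on edge]
    (7,8)@(15, 17): e=[8,12,0] → █  [on edge]
    (8,8)@(17, 17): e=[6,14,0] → █  [on edge]
    (9,8)@(19, 17): e=[4,16,0] → █  [on edge]
    (10,8)@(21, 17): e=[2,18,0] → █  [on edge]
    (11,8)@(23, 17): e=[0,20,0] → ·  [on edge]
    (0,9)@(1, 19): e=[-20,0,40] → ·  [on edge]
  covered (10 px):
    · · · · · · · · · · · ·
    · · · · · · · · · · · ·
    · · · · · · · · · · · ·
    · · · · · · · · · · · ·
    · · · · · · · · · · · ·
    · · · · · · · · · · · ·
    · · · · · · · · · · · ·
    · · · · · · · · · · · ·
    · █ █ █ █ █ █ █ █ █ █ ·
    · · · · · · · · · · · ·

Final: "outside"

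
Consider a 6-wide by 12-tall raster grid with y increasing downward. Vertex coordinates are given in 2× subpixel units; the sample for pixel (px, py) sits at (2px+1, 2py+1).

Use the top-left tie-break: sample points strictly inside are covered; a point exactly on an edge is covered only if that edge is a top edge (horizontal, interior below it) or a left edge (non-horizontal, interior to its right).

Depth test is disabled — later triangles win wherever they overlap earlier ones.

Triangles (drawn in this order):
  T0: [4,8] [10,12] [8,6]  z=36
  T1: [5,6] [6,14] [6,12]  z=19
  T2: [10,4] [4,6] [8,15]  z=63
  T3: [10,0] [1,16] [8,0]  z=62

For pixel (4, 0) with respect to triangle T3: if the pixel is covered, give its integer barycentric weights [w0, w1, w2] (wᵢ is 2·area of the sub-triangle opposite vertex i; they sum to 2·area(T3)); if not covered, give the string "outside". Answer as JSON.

T0:
  2·area = 28  (B↔C swapped to make it positive)
  edge (4, 8)→(8, 6): d=(4,-2) top-left  bias=+0
  edge (8, 6)→(10, 12): d=(2,6) right/bottom  bias=-1
  edge (10, 12)→(4, 8): d=(-6,-4) top-left  bias=+0
    (3,1)@(7, 3): e=[-14,0,42] → .  [on edge]
    (3,3)@(7, 7): e=[2,8,18] → X
    (4,3)@(9, 7): e=[6,-4,26] → .
    (3,4)@(7, 9): e=[10,12,6] → X
    (4,4)@(9, 9): e=[14,0,14] → .  [on edge]
    (3,5)@(7, 11): e=[18,16,-6] → .
    (4,5)@(9, 11): e=[22,4,2] → X
    (5,5)@(11, 11): e=[26,-8,10] → .
    (4,6)@(9, 13): e=[30,8,-10] → .
    (5,7)@(11, 15): e=[42,0,-14] → .  [on edge]
  covered (3 px):
    . . . . . .
    . . . . . .
    . . . . . .
    . . . X . .
    . . . X . .
    . . . . X .
    . . . . . .
    . . . . . .
    . . . . . .
    . . . . . .
    . . . . . .
    . . . . . .
T1:
  2·area = 2  (B↔C swapped to make it positive)
  edge (5, 6)→(6, 12): d=(1,6) right/bottom  bias=-1
  edge (6, 12)→(6, 14): d=(0,2) right/bottom  bias=-1
  edge (6, 14)→(5, 6): d=(-1,-8) top-left  bias=+0
  covered (0 px):
    . . . . . .
    . . . . . .
    . . . . . .
    . . . . . .
    . . . . . .
    . . . . . .
    . . . . . .
    . . . . . .
    . . . . . .
    . . . . . .
    . . . . . .
    . . . . . .
T2:
  2·area = 62  (B↔C swapped to make it positive)
  edge (10, 4)→(8, 15): d=(-2,11) right/bottom  bias=-1
  edge (8, 15)→(4, 6): d=(-4,-9) top-left  bias=+0
  edge (4, 6)→(10, 4): d=(6,-2) top-left  bias=+0
    (3,2)@(7, 5): e=[31,31,0] → X  [on edge]
    (4,2)@(9, 5): e=[9,49,4] → X
    (5,2)@(11, 5): e=[-13,67,8] → .
    (0,3)@(1, 7): e=[93,-31,0] → .  [on edge]
    (2,3)@(5, 7): e=[49,5,8] → X
    (5,3)@(11, 7): e=[-17,59,20] → .
    (2,4)@(5, 9): e=[45,-3,20] → .
    (3,4)@(7, 9): e=[23,15,24] → X
    (5,4)@(11, 9): e=[-21,51,32] → .
    (3,5)@(7, 11): e=[19,7,36] → X
    (4,5)@(9, 11): e=[-3,25,40] → .
    (3,6)@(7, 13): e=[15,-1,48] → .
  covered (8 px):
    . . . . . .
    . . . . . .
    . . . X X .
    . . X X X .
    . . . X X .
    . . . X . .
    . . . . . .
    . . . . . .
    . . . . . .
    . . . . . .
    . . . . . .
    . . . . . .
T3:
  2·area = 32
  edge (10, 0)→(1, 16): d=(-9,16) right/bottom  bias=-1
  edge (1, 16)→(8, 0): d=(7,-16) top-left  bias=+0
  edge (8, 0)→(10, 0): d=(2,0) top-left  bias=+0
    (4,0)@(9, 1): e=[7,23,2] → X
    (5,0)@(11, 1): e=[-25,55,2] → .
    (3,1)@(7, 3): e=[21,5,6] → X
    (4,1)@(9, 3): e=[-11,37,6] → .
    (3,2)@(7, 5): e=[3,19,10] → X
    (4,2)@(9, 5): e=[-29,51,10] → .
    (2,3)@(5, 7): e=[17,1,14] → X
    (3,3)@(7, 7): e=[-15,33,14] → .
    (2,4)@(5, 9): e=[-1,15,18] → .
  covered (4 px):
    . . . . X .
    . . . X . .
    . . . X . .
    . . X . . .
    . . . . . .
    . . . . . .
    . . . . . .
    . . . . . .
    . . . . . .
    . . . . . .
    . . . . . .
    . . . . . .

Final: [23,2,7]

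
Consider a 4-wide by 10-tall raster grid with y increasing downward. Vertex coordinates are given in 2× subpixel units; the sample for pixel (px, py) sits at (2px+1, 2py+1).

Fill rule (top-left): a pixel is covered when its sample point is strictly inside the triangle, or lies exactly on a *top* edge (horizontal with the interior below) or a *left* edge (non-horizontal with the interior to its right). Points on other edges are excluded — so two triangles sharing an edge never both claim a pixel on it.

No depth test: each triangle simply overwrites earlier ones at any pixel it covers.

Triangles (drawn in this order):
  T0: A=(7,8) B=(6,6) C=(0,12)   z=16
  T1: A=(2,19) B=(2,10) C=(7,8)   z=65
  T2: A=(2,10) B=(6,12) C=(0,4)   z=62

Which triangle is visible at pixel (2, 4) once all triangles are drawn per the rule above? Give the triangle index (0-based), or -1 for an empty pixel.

T0:
  2·area = 18  (B↔C swapped to make it positive)
  edge (7, 8)→(0, 12): d=(-7,4) right/bottom  bias=-1
  edge (0, 12)→(6, 6): d=(6,-6) top-left  bias=+0
  edge (6, 6)→(7, 8): d=(1,2) right/bottom  bias=-1
    (3,2)@(7, 5): e=[21,0,-3] → ·  [on edge]
    (2,3)@(5, 7): e=[15,0,3] → #  [on edge]
    (3,3)@(7, 7): e=[7,12,-1] → ·
    (1,4)@(3, 9): e=[9,0,9] → #  [on edge]
    (3,4)@(7, 9): e=[-7,24,1] → ·
    (0,5)@(1, 11): e=[3,0,15] → #  [on edge]
    (1,5)@(3, 11): e=[-5,12,11] → ·
    (2,5)@(5, 11): e=[-13,24,7] → ·
    (0,6)@(1, 13): e=[-11,12,17] → ·
  covered (4 px):
    · · · ·
    · · · ·
    · · · ·
    · · # ·
    · # # ·
    # · · ·
    · · · ·
    · · · ·
    · · · ·
    · · · ·
T1:
  2·area = 45
  edge (2, 19)→(2, 10): d=(0,-9) top-left  bias=+0
  edge (2, 10)→(7, 8): d=(5,-2) top-left  bias=+0
  edge (7, 8)→(2, 19): d=(-5,11) right/bottom  bias=-1
    (2,4)@(5, 9): e=[27,1,17] → #
    (3,4)@(7, 9): e=[45,5,-5] → ·
    (1,5)@(3, 11): e=[9,7,29] → #
    (3,5)@(7, 11): e=[45,15,-15] → ·
    (1,6)@(3, 13): e=[9,17,19] → #
    (2,6)@(5, 13): e=[27,21,-3] → ·
    (1,7)@(3, 15): e=[9,27,9] → #
    (2,7)@(5, 15): e=[27,31,-13] → ·
    (1,8)@(3, 17): e=[9,37,-1] → ·
  covered (5 px):
    · · · ·
    · · · ·
    · · · ·
    · · · ·
    · · # ·
    · # # ·
    · # · ·
    · # · ·
    · · · ·
    · · · ·
T2:
  2·area = 20  (B↔C swapped to make it positive)
  edge (2, 10)→(0, 4): d=(-2,-6) top-left  bias=+0
  edge (0, 4)→(6, 12): d=(6,8) right/bottom  bias=-1
  edge (6, 12)→(2, 10): d=(-4,-2) top-left  bias=+0
    (0,3)@(1, 7): e=[0,10,10] → #  [on edge]
    (1,3)@(3, 7): e=[12,-6,14] → ·
    (0,4)@(1, 9): e=[-4,22,2] → ·
    (1,4)@(3, 9): e=[8,6,6] → #
    (2,4)@(5, 9): e=[20,-10,10] → ·
    (1,5)@(3, 11): e=[4,18,-2] → ·
    (2,5)@(5, 11): e=[16,2,2] → #
    (3,5)@(7, 11): e=[28,-14,6] → ·
    (1,6)@(3, 13): e=[0,30,-10] → ·  [on edge]
    (2,6)@(5, 13): e=[12,14,-6] → ·
    (2,9)@(5, 19): e=[0,50,-30] → ·  [on edge]
  covered (3 px):
    · · · ·
    · · · ·
    · · · ·
    # · · ·
    · # · ·
    · · # ·
    · · · ·
    · · · ·
    · · · ·
    · · · ·

Z-buffer (winner per pixel, '.' = empty):
  . . . .
  . . . .
  . . . .
  2 . 0 .
  . 2 1 .
  0 1 2 .
  . 1 . .
  . 1 . .
  . . . .
  . . . .

Answer: 1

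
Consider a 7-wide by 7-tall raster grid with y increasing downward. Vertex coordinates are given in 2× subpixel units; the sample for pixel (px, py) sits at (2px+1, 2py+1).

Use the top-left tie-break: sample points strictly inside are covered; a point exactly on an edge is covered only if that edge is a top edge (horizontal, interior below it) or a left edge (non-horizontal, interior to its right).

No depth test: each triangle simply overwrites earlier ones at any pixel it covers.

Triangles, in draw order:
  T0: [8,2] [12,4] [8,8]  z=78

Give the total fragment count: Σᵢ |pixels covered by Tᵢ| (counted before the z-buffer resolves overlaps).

T0:
  2·area = 24
  edge (8, 2)→(12, 4): d=(4,2) right/bottom  bias=-1
  edge (12, 4)→(8, 8): d=(-4,4) right/bottom  bias=-1
  edge (8, 8)→(8, 2): d=(0,-6) top-left  bias=+0
    (4,1)@(9, 3): e=[2,16,6] → X
    (5,1)@(11, 3): e=[-2,8,18] → .
    (6,1)@(13, 3): e=[-6,0,30] → .  [on edge]
    (4,2)@(9, 5): e=[10,8,6] → X
    (5,2)@(11, 5): e=[6,0,18] → .  [on edge]
    (4,3)@(9, 7): e=[18,0,6] → .  [on edge]
    (3,4)@(7, 9): e=[30,0,-6] → .  [on edge]
    (2,5)@(5, 11): e=[42,0,-18] → .  [on edge]
    (1,6)@(3, 13): e=[54,0,-30] → .  [on edge]
  covered (2 px):
    . . . . . . .
    . . . . X . .
    . . . . X . .
    . . . . . . .
    . . . . . . .
    . . . . . . .
    . . . . . . .

Answer: 2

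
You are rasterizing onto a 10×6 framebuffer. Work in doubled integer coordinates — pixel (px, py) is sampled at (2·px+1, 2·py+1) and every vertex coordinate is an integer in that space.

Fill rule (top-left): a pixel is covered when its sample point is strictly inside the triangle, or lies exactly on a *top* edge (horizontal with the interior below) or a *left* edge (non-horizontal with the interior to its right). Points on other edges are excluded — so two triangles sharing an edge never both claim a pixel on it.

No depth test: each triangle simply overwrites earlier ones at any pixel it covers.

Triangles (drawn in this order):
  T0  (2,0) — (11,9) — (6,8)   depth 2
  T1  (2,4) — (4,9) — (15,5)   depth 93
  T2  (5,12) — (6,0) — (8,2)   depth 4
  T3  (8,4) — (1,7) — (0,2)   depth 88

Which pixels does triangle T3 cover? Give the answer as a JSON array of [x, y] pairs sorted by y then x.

T0:
  2·area = 36
  edge (2, 0)→(11, 9): d=(9,9) right/bottom  bias=-1
  edge (11, 9)→(6, 8): d=(-5,-1) top-left  bias=+0
  edge (6, 8)→(2, 0): d=(-4,-8) top-left  bias=+0
    (1,0)@(3, 1): e=[0,32,4] → ·  [on edge]
    (2,1)@(5, 3): e=[0,24,12] → ·  [on edge]
    (2,2)@(5, 5): e=[18,14,4] → █
    (3,2)@(7, 5): e=[0,16,20] → ·  [on edge]
    (0,3)@(1, 7): e=[72,0,-36] → ·  [on edge]
    (2,3)@(5, 7): e=[36,4,-4] → ·
    (3,3)@(7, 7): e=[18,6,12] → █
    (4,3)@(9, 7): e=[0,8,28] → ·  [on edge]
    (3,4)@(7, 9): e=[36,-4,4] → ·
    (5,4)@(11, 9): e=[0,0,36] → ·  [on edge]
    (6,5)@(13, 11): e=[0,-8,44] → ·  [on edge]
  covered (2 px):
    · · · · · · · · · ·
    · · · · · · · · · ·
    · · █ · · · · · · ·
    · · · █ · · · · · ·
    · · · · · · · · · ·
    · · · · · · · · · ·
T1:
  2·area = 63  (B↔C swapped to make it positive)
  edge (2, 4)→(15, 5): d=(13,1) right/bottom  bias=-1
  edge (15, 5)→(4, 9): d=(-11,4) right/bottom  bias=-1
  edge (4, 9)→(2, 4): d=(-2,-5) top-left  bias=+0
    (1,2)@(3, 5): e=[12,48,3] → █
    (2,2)@(5, 5): e=[10,40,13] → █
    (3,2)@(7, 5): e=[8,32,23] → █
    (4,2)@(9, 5): e=[6,24,33] → █
    (5,2)@(11, 5): e=[4,16,43] → █
    (6,2)@(13, 5): e=[2,8,53] → █
    (7,2)@(15, 5): e=[0,0,63] → ·  [on edge]
    (1,3)@(3, 7): e=[38,26,-1] → ·
    (2,3)@(5, 7): e=[36,18,9] → █
    (5,3)@(11, 7): e=[30,-6,39] → ·
    (6,3)@(13, 7): e=[28,-14,49] → ·
    (2,4)@(5, 9): e=[62,-4,5] → ·
  covered (9 px):
    · · · · · · · · · ·
    · · · · · · · · · ·
    · █ █ █ █ █ █ · · ·
    · · █ █ █ · · · · ·
    · · · · · · · · · ·
    · · · · · · · · · ·
T2:
  2·area = 26
  edge (5, 12)→(6, 0): d=(1,-12) top-left  bias=+0
  edge (6, 0)→(8, 2): d=(2,2) right/bottom  bias=-1
  edge (8, 2)→(5, 12): d=(-3,10) right/bottom  bias=-1
    (3,0)@(7, 1): e=[13,0,13] → ·  [on edge]
    (3,1)@(7, 3): e=[15,4,7] → █
    (4,1)@(9, 3): e=[39,0,-13] → ·  [on edge]
    (3,2)@(7, 5): e=[17,8,1] → █
    (4,2)@(9, 5): e=[41,4,-19] → ·
    (5,2)@(11, 5): e=[65,0,-39] → ·  [on edge]
    (3,3)@(7, 7): e=[19,12,-5] → ·
    (6,3)@(13, 7): e=[91,0,-65] → ·  [on edge]
    (7,4)@(15, 9): e=[117,0,-91] → ·  [on edge]
    (8,5)@(17, 11): e=[143,0,-117] → ·  [on edge]
  covered (2 px):
    · · · · · · · · · ·
    · · · █ · · · · · ·
    · · · █ · · · · · ·
    · · · · · · · · · ·
    · · · · · · · · · ·
    · · · · · · · · · ·
T3:
  2·area = 38
  edge (8, 4)→(1, 7): d=(-7,3) right/bottom  bias=-1
  edge (1, 7)→(0, 2): d=(-1,-5) top-left  bias=+0
  edge (0, 2)→(8, 4): d=(8,2) right/bottom  bias=-1
    (7,0)@(15, 1): e=[0,76,-38] → ·  [on edge]
    (0,1)@(1, 3): e=[28,4,6] → █
    (1,1)@(3, 3): e=[22,14,2] → █
    (2,1)@(5, 3): e=[16,24,-2] → ·
    (0,2)@(1, 5): e=[14,2,22] → █
    (2,2)@(5, 5): e=[2,22,14] → █
    (3,2)@(7, 5): e=[-4,32,10] → ·
    (0,3)@(1, 7): e=[0,0,38] → ·  [on edge]
    (1,3)@(3, 7): e=[-6,10,34] → ·
    (2,3)@(5, 7): e=[-12,20,30] → ·
  covered (5 px):
    · · · · · · · · · ·
    █ █ · · · · · · · ·
    █ █ █ · · · · · · ·
    · · · · · · · · · ·
    · · · · · · · · · ·
    · · · · · · · · · ·

Answer: [[0,1],[1,1],[0,2],[1,2],[2,2]]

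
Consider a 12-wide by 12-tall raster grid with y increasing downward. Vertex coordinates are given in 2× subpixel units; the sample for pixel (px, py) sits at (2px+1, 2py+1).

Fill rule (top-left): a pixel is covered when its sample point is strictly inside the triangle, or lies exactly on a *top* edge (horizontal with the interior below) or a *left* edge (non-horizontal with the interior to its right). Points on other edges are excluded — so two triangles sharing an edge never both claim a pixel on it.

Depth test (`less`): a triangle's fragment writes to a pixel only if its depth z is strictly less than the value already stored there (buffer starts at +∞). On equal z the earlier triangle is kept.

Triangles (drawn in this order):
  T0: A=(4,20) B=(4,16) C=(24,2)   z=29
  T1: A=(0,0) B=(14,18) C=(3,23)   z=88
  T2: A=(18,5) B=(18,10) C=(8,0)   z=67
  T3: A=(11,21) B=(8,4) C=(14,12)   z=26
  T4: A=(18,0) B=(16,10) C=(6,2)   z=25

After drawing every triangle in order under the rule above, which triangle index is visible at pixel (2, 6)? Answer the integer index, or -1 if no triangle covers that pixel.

T0:
  2·area = 80
  edge (4, 20)→(4, 16): d=(0,-4) top-left  bias=+0
  edge (4, 16)→(24, 2): d=(20,-14) top-left  bias=+0
  edge (24, 2)→(4, 20): d=(-20,18) right/bottom  bias=-1
    (8,3)@(17, 7): e=[52,2,26] → █
    (9,3)@(19, 7): e=[60,30,-10] → ·
    (7,4)@(15, 9): e=[44,14,22] → █
    (8,4)@(17, 9): e=[52,42,-14] → ·
    (6,5)@(13, 11): e=[36,26,18] → █
    (7,5)@(15, 11): e=[44,54,-18] → ·
    (4,6)@(9, 13): e=[20,10,50] → █
    (5,6)@(11, 13): e=[28,38,14] → █
    (6,6)@(13, 13): e=[36,66,-22] → ·
    (3,7)@(7, 15): e=[12,22,46] → █
    (5,7)@(11, 15): e=[28,78,-26] → ·
    (2,8)@(5, 17): e=[4,34,42] → █
  covered (10 px):
    · · · · · · · · · · · ·
    · · · · · · · · · · · ·
    · · · · · · · · · · · ·
    · · · · · · · · █ · · ·
    · · · · · · · █ · · · ·
    · · · · · · █ · · · · ·
    · · · · █ █ · · · · · ·
    · · · █ █ · · · · · · ·
    · · █ █ · · · · · · · ·
    · · █ · · · · · · · · ·
    · · · · · · · · · · · ·
    · · · · · · · · · · · ·
T1:
  2·area = 268
  edge (0, 0)→(14, 18): d=(14,18) right/bottom  bias=-1
  edge (14, 18)→(3, 23): d=(-11,5) right/bottom  bias=-1
  edge (3, 23)→(0, 0): d=(-3,-23) top-left  bias=+0
    (0,1)@(1, 3): e=[24,230,14] → █
    (1,1)@(3, 3): e=[-12,220,60] → ·
    (0,2)@(1, 5): e=[52,208,8] → █
    (1,2)@(3, 5): e=[16,198,54] → █
    (2,2)@(5, 5): e=[-20,188,100] → ·
    (0,3)@(1, 7): e=[80,186,2] → █
    (2,3)@(5, 7): e=[8,166,94] → █
    (3,3)@(7, 7): e=[-28,156,140] → ·
    (0,4)@(1, 9): e=[108,164,-4] → ·
    (1,4)@(3, 9): e=[72,154,42] → █
    (3,4)@(7, 9): e=[0,134,134] → ·  [on edge]
    (1,5)@(3, 11): e=[100,132,36] → █
    (1,11)@(3, 23): e=[268,0,0] → ·  [on edge]
  covered (34 px):
    · · · · · · · · · · · ·
    █ · · · · · · · · · · ·
    █ █ · · · · · · · · · ·
    █ █ █ · · · · · · · · ·
    · █ █ · · · · · · · · ·
    · █ █ █ · · · · · · · ·
    · █ █ █ █ · · · · · · ·
    · █ █ █ █ █ · · · · · ·
    · █ █ █ █ █ █ · · · · ·
    · █ █ █ █ █ · · · · · ·
    · █ █ █ · · · · · · · ·
    · · · · · · · · · · · ·
T2:
  2·area = 50
  edge (18, 5)→(18, 10): d=(0,5) right/bottom  bias=-1
  edge (18, 10)→(8, 0): d=(-10,-10) top-left  bias=+0
  edge (8, 0)→(18, 5): d=(10,5) right/bottom  bias=-1
    (4,0)@(9, 1): e=[45,0,5] → █  [on edge]
    (5,0)@(11, 1): e=[35,20,-5] → ·
    (4,1)@(9, 3): e=[45,-20,25] → ·
    (5,1)@(11, 3): e=[35,0,15] → █  [on edge]
    (6,1)@(13, 3): e=[25,20,5] → █
    (7,1)@(15, 3): e=[15,40,-5] → ·
    (5,2)@(11, 5): e=[35,-20,35] → ·
    (6,2)@(13, 5): e=[25,0,25] → █  [on edge]
    (7,2)@(15, 5): e=[15,20,15] → █
    (8,2)@(17, 5): e=[5,40,5] → █
    (9,2)@(19, 5): e=[-5,60,-5] → ·
    (6,3)@(13, 7): e=[25,-20,45] → ·
    (7,3)@(15, 7): e=[15,0,35] → █  [on edge]
    (8,4)@(17, 9): e=[5,0,45] → █  [on edge]
    (9,5)@(19, 11): e=[-5,0,55] → ·  [on edge]
    (10,6)@(21, 13): e=[-15,0,65] → ·  [on edge]
    (11,7)@(23, 15): e=[-25,0,75] → ·  [on edge]
  covered (9 px):
    · · · · █ · · · · · · ·
    · · · · · █ █ · · · · ·
    · · · · · · █ █ █ · · ·
    · · · · · · · █ █ · · ·
    · · · · · · · · █ · · ·
    · · · · · · · · · · · ·
    · · · · · · · · · · · ·
    · · · · · · · · · · · ·
    · · · · · · · · · · · ·
    · · · · · · · · · · · ·
    · · · · · · · · · · · ·
    · · · · · · · · · · · ·
T3:
  2·area = 78
  edge (11, 21)→(8, 4): d=(-3,-17) top-left  bias=+0
  edge (8, 4)→(14, 12): d=(6,8) right/bottom  bias=-1
  edge (14, 12)→(11, 21): d=(-3,9) right/bottom  bias=-1
    (8,1)@(17, 3): e=[156,-78,0] → ·  [on edge]
    (4,3)@(9, 7): e=[8,10,60] → █
    (5,3)@(11, 7): e=[42,-6,42] → ·
    (4,4)@(9, 9): e=[2,22,54] → █
    (5,4)@(11, 9): e=[36,6,36] → █
    (6,4)@(13, 9): e=[70,-10,18] → ·
    (7,4)@(15, 9): e=[104,-26,0] → ·  [on edge]
    (4,5)@(9, 11): e=[-4,34,48] → ·
    (5,5)@(11, 11): e=[30,18,30] → █
    (6,5)@(13, 11): e=[64,2,12] → █
    (7,5)@(15, 11): e=[98,-14,-6] → ·
    (5,6)@(11, 13): e=[24,30,24] → █
    (6,7)@(13, 15): e=[52,26,0] → ·  [on edge]
    (5,10)@(11, 21): e=[0,78,0] → ·  [on edge]
  covered (10 px):
    · · · · · · · · · · · ·
    · · · · · · · · · · · ·
    · · · · · · · · · · · ·
    · · · · █ · · · · · · ·
    · · · · █ █ · · · · · ·
    · · · · · █ █ · · · · ·
    · · · · · █ █ · · · · ·
    · · · · · █ · · · · · ·
    · · · · · █ · · · · · ·
    · · · · · █ · · · · · ·
    · · · · · · · · · · · ·
    · · · · · · · · · · · ·
T4:
  2·area = 116
  edge (18, 0)→(16, 10): d=(-2,10) right/bottom  bias=-1
  edge (16, 10)→(6, 2): d=(-10,-8) top-left  bias=+0
  edge (6, 2)→(18, 0): d=(12,-2) top-left  bias=+0
    (6,0)@(13, 1): e=[48,66,2] → █
    (7,0)@(15, 1): e=[28,82,6] → █
    (8,0)@(17, 1): e=[8,98,10] → █
    (9,0)@(19, 1): e=[-12,114,14] → ·
    (4,1)@(9, 3): e=[84,14,18] → █
    (5,1)@(11, 3): e=[64,30,22] → █
    (9,1)@(19, 3): e=[-16,94,38] → ·
    (4,2)@(9, 5): e=[80,-6,42] → ·
    (5,2)@(11, 5): e=[60,10,46] → █
    (8,2)@(17, 5): e=[0,58,58] → ·  [on edge]
    (5,3)@(11, 7): e=[56,-10,70] → ·
    (6,3)@(13, 7): e=[36,6,74] → █
    (7,7)@(15, 15): e=[0,-58,174] → ·  [on edge]
  covered (14 px):
    · · · · · · █ █ █ · · ·
    · · · · █ █ █ █ █ · · ·
    · · · · · █ █ █ · · · ·
    · · · · · · █ █ · · · ·
    · · · · · · · █ · · · ·
    · · · · · · · · · · · ·
    · · · · · · · · · · · ·
    · · · · · · · · · · · ·
    · · · · · · · · · · · ·
    · · · · · · · · · · · ·
    · · · · · · · · · · · ·
    · · · · · · · · · · · ·

Z-buffer (winner per pixel, '.' = empty):
  . . . . 2 . 4 4 4 . . .
  1 . . . 4 4 4 4 4 . . .
  1 1 . . . 4 4 4 2 . . .
  1 1 1 . 3 . 4 4 0 . . .
  . 1 1 . 3 3 . 4 2 . . .
  . 1 1 1 . 3 3 . . . . .
  . 1 1 1 0 3 3 . . . . .
  . 1 1 0 0 3 . . . . . .
  . 1 0 0 1 3 1 . . . . .
  . 1 0 1 1 3 . . . . . .
  . 1 1 1 . . . . . . . .
  . . . . . . . . . . . .

Final: 1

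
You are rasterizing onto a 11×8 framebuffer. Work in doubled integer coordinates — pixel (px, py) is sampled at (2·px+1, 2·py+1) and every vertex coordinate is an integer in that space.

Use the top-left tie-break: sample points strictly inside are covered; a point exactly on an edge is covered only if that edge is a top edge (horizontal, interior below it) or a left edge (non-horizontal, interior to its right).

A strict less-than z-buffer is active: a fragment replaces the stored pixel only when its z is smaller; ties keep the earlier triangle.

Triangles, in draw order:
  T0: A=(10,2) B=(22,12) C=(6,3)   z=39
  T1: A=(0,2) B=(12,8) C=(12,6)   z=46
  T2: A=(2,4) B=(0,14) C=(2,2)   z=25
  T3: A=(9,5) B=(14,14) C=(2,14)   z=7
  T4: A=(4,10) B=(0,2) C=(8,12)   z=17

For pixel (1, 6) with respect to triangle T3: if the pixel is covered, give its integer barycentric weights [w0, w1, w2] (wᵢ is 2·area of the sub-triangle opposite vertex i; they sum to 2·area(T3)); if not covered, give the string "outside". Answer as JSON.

T0:
  2·area = 52
  edge (10, 2)→(22, 12): d=(12,10) right/bottom  bias=-1
  edge (22, 12)→(6, 3): d=(-16,-9) top-left  bias=+0
  edge (6, 3)→(10, 2): d=(4,-1) top-left  bias=+0
    (3,1)@(7, 3): e=[42,9,1] → X
    (4,1)@(9, 3): e=[22,27,3] → X
    (5,1)@(11, 3): e=[2,45,5] → X
    (6,1)@(13, 3): e=[-18,63,7] → .
    (3,2)@(7, 5): e=[66,-23,9] → .
    (4,2)@(9, 5): e=[46,-5,11] → .
    (5,2)@(11, 5): e=[26,13,13] → X
    (6,2)@(13, 5): e=[6,31,15] → X
    (7,2)@(15, 5): e=[-14,49,17] → .
    (5,3)@(11, 7): e=[50,-19,21] → .
    (6,3)@(13, 7): e=[30,-1,23] → .
    (7,3)@(15, 7): e=[10,17,25] → X
  covered (7 px):
    . . . . . . . . . . .
    . . . X X X . . . . .
    . . . . . X X . . . .
    . . . . . . . X . . .
    . . . . . . . . X . .
    . . . . . . . . . . .
    . . . . . . . . . . .
    . . . . . . . . . . .
T1:
  2·area = 24  (B↔C swapped to make it positive)
  edge (0, 2)→(12, 6): d=(12,4) right/bottom  bias=-1
  edge (12, 6)→(12, 8): d=(0,2) right/bottom  bias=-1
  edge (12, 8)→(0, 2): d=(-12,-6) top-left  bias=+0
    (1,1)@(3, 3): e=[0,18,6] → .  [on edge]
    (3,2)@(7, 5): e=[8,10,6] → X
    (4,2)@(9, 5): e=[0,6,18] → .  [on edge]
    (3,3)@(7, 7): e=[32,10,-18] → .
    (5,3)@(11, 7): e=[16,2,6] → X
    (6,3)@(13, 7): e=[8,-2,18] → .
    (7,3)@(15, 7): e=[0,-6,30] → .  [on edge]
    (5,4)@(11, 9): e=[40,2,-18] → .
    (10,4)@(21, 9): e=[0,-18,42] → .  [on edge]
  covered (2 px):
    . . . . . . . . . . .
    . . . . . . . . . . .
    . . . X . . . . . . .
    . . . . . X . . . . .
    . . . . . . . . . . .
    . . . . . . . . . . .
    . . . . . . . . . . .
    . . . . . . . . . . .
T2:
  2·area = 4
  edge (2, 4)→(0, 14): d=(-2,10) right/bottom  bias=-1
  edge (0, 14)→(2, 2): d=(2,-12) top-left  bias=+0
  edge (2, 2)→(2, 4): d=(0,2) right/bottom  bias=-1
    (0,4)@(1, 9): e=[0,2,2] → .  [on edge]
  covered (0 px):
    . . . . . . . . . . .
    . . . . . . . . . . .
    . . . . . . . . . . .
    . . . . . . . . . . .
    . . . . . . . . . . .
    . . . . . . . . . . .
    . . . . . . . . . . .
    . . . . . . . . . . .
T3:
  2·area = 108
  edge (9, 5)→(14, 14): d=(5,9) right/bottom  bias=-1
  edge (14, 14)→(2, 14): d=(-12,0) right/bottom  bias=-1
  edge (2, 14)→(9, 5): d=(7,-9) top-left  bias=+0
    (4,2)@(9, 5): e=[0,108,0] → .  [on edge]
    (4,3)@(9, 7): e=[10,84,14] → X
    (5,3)@(11, 7): e=[-8,84,32] → .
    (3,4)@(7, 9): e=[38,60,10] → X
    (5,4)@(11, 9): e=[2,60,46] → X
    (6,4)@(13, 9): e=[-16,60,64] → .
    (2,5)@(5, 11): e=[66,36,6] → X
    (6,5)@(13, 11): e=[-6,36,78] → .
    (1,6)@(3, 13): e=[94,12,2] → X
    (6,6)@(13, 13): e=[4,12,92] → X
    (7,6)@(15, 13): e=[-14,12,110] → .
    (1,7)@(3, 15): e=[104,-12,16] → .
  covered (14 px):
    . . . . . . . . . . .
    . . . . . . . . . . .
    . . . . . . . . . . .
    . . . . X . . . . . .
    . . . X X X . . . . .
    . . X X X X . . . . .
    . X X X X X X . . . .
    . . . . . . . . . . .
T4:
  2·area = 24
  edge (4, 10)→(0, 2): d=(-4,-8) top-left  bias=+0
  edge (0, 2)→(8, 12): d=(8,10) right/bottom  bias=-1
  edge (8, 12)→(4, 10): d=(-4,-2) top-left  bias=+0
    (1,3)@(3, 7): e=[4,10,10] → X
    (2,3)@(5, 7): e=[20,-10,14] → .
    (1,4)@(3, 9): e=[-4,26,2] → .
    (2,4)@(5, 9): e=[12,6,6] → X
    (3,4)@(7, 9): e=[28,-14,10] → .
    (2,5)@(5, 11): e=[4,22,-2] → .
    (3,5)@(7, 11): e=[20,2,2] → X
    (4,5)@(9, 11): e=[36,-18,6] → .
    (3,6)@(7, 13): e=[12,18,-6] → .
  covered (3 px):
    . . . . . . . . . . .
    . . . . . . . . . . .
    . . . . . . . . . . .
    . X . . . . . . . . .
    . . X . . . . . . . .
    . . . X . . . . . . .
    . . . . . . . . . . .
    . . . . . . . . . . .

Result: [12,2,94]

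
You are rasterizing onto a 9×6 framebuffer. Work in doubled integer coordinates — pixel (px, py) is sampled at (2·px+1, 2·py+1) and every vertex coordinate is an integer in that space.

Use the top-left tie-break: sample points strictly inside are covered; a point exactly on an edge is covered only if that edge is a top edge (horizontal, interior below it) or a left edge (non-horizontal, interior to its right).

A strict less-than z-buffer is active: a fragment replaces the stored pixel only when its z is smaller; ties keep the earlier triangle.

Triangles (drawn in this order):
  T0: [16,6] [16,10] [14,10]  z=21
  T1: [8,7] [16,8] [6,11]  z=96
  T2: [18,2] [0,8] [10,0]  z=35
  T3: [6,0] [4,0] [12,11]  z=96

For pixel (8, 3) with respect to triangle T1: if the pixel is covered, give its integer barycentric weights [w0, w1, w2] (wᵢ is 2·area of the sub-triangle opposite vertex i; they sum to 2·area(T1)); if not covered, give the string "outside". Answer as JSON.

T0:
  2·area = 8
  edge (16, 6)→(16, 10): d=(0,4) right/bottom  bias=-1
  edge (16, 10)→(14, 10): d=(-2,0) right/bottom  bias=-1
  edge (14, 10)→(16, 6): d=(2,-4) top-left  bias=+0
    (7,4)@(15, 9): e=[4,2,2] → X
    (8,4)@(17, 9): e=[-4,2,10] → .
    (7,5)@(15, 11): e=[4,-2,6] → .
  covered (1 px):
    . . . . . . . . .
    . . . . . . . . .
    . . . . . . . . .
    . . . . . . . . .
    . . . . . . . X .
    . . . . . . . . .
T1:
  2·area = 34
  edge (8, 7)→(16, 8): d=(8,1) right/bottom  bias=-1
  edge (16, 8)→(6, 11): d=(-10,3) right/bottom  bias=-1
  edge (6, 11)→(8, 7): d=(2,-4) top-left  bias=+0
    (5,0)@(11, 1): e=[-51,85,0] → .  [on edge]
    (4,2)@(9, 5): e=[-17,51,0] → .  [on edge]
    (3,4)@(7, 9): e=[17,17,0] → X  [on edge]
    (4,4)@(9, 9): e=[15,11,8] → X
    (5,4)@(11, 9): e=[13,5,16] → X
    (6,4)@(13, 9): e=[11,-1,24] → .
    (3,5)@(7, 11): e=[33,-3,4] → .
    (4,5)@(9, 11): e=[31,-9,12] → .
    (5,5)@(11, 11): e=[29,-15,20] → .
  covered (3 px):
    . . . . . . . . .
    . . . . . . . . .
    . . . . . . . . .
    . . . . . . . . .
    . . . X X X . . .
    . . . . . . . . .
T2:
  2·area = 84
  edge (18, 2)→(0, 8): d=(-18,6) right/bottom  bias=-1
  edge (0, 8)→(10, 0): d=(10,-8) top-left  bias=+0
  edge (10, 0)→(18, 2): d=(8,2) right/bottom  bias=-1
    (4,0)@(9, 1): e=[72,2,10] → X
    (5,0)@(11, 1): e=[60,18,6] → X
    (6,0)@(13, 1): e=[48,34,2] → X
    (7,0)@(15, 1): e=[36,50,-2] → .
    (3,1)@(7, 3): e=[48,6,30] → X
    (7,1)@(15, 3): e=[0,70,14] → .  [on edge]
    (2,2)@(5, 5): e=[24,10,50] → X
    (4,2)@(9, 5): e=[0,42,42] → .  [on edge]
    (5,2)@(11, 5): e=[-12,58,38] → .
    (6,2)@(13, 5): e=[-24,74,34] → .
    (1,3)@(3, 7): e=[0,14,70] → .  [on edge]
    (2,3)@(5, 7): e=[-12,30,66] → .
  covered (9 px):
    . . . . X X X . .
    . . . X X X X . .
    . . X X . . . . .
    . . . . . . . . .
    . . . . . . . . .
    . . . . . . . . .
T3:
  2·area = 22  (B↔C swapped to make it positive)
  edge (6, 0)→(12, 11): d=(6,11) right/bottom  bias=-1
  edge (12, 11)→(4, 0): d=(-8,-11) top-left  bias=+0
  edge (4, 0)→(6, 0): d=(2,0) top-left  bias=+0
    (2,0)@(5, 1): e=[17,3,2] → X
    (3,0)@(7, 1): e=[-5,25,2] → .
    (2,1)@(5, 3): e=[29,-13,6] → .
    (3,1)@(7, 3): e=[7,9,6] → X
    (4,1)@(9, 3): e=[-15,31,6] → .
    (3,2)@(7, 5): e=[19,-7,10] → .
  covered (2 px):
    . . X . . . . . .
    . . . X . . . . .
    . . . . . . . . .
    . . . . . . . . .
    . . . . . . . . .
    . . . . . . . . .

Answer: "outside"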